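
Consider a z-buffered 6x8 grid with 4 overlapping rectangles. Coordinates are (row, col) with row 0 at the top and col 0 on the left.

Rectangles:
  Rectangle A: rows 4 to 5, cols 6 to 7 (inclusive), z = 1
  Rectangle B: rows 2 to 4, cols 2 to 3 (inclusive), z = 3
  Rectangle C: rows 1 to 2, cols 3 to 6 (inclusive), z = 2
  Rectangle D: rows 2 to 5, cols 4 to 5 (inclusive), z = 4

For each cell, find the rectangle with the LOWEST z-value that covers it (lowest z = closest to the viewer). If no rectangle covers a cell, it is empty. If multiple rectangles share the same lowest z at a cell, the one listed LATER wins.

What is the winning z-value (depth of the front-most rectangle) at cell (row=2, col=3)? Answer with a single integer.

Answer: 2

Derivation:
Check cell (2,3):
  A: rows 4-5 cols 6-7 -> outside (row miss)
  B: rows 2-4 cols 2-3 z=3 -> covers; best now B (z=3)
  C: rows 1-2 cols 3-6 z=2 -> covers; best now C (z=2)
  D: rows 2-5 cols 4-5 -> outside (col miss)
Winner: C at z=2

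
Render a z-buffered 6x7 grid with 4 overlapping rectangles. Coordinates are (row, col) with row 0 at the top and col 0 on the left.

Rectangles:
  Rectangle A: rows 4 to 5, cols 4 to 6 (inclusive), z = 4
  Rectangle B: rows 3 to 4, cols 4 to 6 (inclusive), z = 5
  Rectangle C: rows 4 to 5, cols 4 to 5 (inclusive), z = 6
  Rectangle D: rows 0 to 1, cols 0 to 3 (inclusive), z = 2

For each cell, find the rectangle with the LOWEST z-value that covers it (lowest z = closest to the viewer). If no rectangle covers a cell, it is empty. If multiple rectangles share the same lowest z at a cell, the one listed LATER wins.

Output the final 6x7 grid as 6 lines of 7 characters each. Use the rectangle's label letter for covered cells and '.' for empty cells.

DDDD...
DDDD...
.......
....BBB
....AAA
....AAA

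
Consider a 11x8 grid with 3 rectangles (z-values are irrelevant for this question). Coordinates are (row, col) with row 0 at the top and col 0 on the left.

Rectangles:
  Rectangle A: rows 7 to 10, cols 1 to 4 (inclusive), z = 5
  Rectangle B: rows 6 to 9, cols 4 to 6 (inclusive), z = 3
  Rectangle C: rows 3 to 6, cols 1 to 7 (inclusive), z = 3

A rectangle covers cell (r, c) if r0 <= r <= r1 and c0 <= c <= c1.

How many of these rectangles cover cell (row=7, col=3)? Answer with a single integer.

Check cell (7,3):
  A: rows 7-10 cols 1-4 -> covers
  B: rows 6-9 cols 4-6 -> outside (col miss)
  C: rows 3-6 cols 1-7 -> outside (row miss)
Count covering = 1

Answer: 1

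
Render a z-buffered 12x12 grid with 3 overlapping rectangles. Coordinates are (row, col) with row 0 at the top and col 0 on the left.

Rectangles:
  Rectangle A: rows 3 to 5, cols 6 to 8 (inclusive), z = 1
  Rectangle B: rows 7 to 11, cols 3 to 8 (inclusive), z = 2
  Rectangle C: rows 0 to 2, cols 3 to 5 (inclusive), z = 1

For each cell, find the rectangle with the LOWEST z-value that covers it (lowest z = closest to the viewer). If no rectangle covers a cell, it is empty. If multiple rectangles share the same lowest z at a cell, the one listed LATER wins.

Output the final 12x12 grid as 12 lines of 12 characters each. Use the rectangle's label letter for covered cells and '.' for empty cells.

...CCC......
...CCC......
...CCC......
......AAA...
......AAA...
......AAA...
............
...BBBBBB...
...BBBBBB...
...BBBBBB...
...BBBBBB...
...BBBBBB...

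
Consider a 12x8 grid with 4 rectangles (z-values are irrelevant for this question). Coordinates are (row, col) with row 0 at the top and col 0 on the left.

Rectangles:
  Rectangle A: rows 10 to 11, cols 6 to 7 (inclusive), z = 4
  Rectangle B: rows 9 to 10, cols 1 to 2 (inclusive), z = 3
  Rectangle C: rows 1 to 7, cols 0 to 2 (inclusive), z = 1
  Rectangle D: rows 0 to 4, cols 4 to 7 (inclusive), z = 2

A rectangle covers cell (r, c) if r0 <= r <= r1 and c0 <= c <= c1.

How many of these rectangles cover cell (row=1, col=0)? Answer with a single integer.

Answer: 1

Derivation:
Check cell (1,0):
  A: rows 10-11 cols 6-7 -> outside (row miss)
  B: rows 9-10 cols 1-2 -> outside (row miss)
  C: rows 1-7 cols 0-2 -> covers
  D: rows 0-4 cols 4-7 -> outside (col miss)
Count covering = 1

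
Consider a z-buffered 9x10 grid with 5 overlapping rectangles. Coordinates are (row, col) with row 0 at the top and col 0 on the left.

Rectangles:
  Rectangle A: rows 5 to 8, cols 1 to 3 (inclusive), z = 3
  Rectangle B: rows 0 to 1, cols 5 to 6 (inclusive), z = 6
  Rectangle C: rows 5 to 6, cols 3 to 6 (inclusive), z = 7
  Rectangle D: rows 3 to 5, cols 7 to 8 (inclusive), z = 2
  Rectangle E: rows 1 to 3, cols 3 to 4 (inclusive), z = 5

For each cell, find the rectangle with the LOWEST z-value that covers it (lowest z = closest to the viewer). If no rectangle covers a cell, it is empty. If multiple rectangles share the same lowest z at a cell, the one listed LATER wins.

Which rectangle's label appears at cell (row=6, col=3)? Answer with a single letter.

Answer: A

Derivation:
Check cell (6,3):
  A: rows 5-8 cols 1-3 z=3 -> covers; best now A (z=3)
  B: rows 0-1 cols 5-6 -> outside (row miss)
  C: rows 5-6 cols 3-6 z=7 -> covers; best now A (z=3)
  D: rows 3-5 cols 7-8 -> outside (row miss)
  E: rows 1-3 cols 3-4 -> outside (row miss)
Winner: A at z=3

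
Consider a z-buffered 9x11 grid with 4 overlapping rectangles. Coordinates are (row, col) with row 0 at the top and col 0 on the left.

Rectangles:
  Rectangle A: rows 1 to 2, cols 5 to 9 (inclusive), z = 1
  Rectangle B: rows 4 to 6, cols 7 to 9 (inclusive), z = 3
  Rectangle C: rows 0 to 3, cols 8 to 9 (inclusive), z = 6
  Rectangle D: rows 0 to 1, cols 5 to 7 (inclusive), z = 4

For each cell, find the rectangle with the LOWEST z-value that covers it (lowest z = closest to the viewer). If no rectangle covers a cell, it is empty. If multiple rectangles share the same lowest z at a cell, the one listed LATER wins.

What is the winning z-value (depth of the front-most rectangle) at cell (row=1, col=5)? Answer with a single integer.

Check cell (1,5):
  A: rows 1-2 cols 5-9 z=1 -> covers; best now A (z=1)
  B: rows 4-6 cols 7-9 -> outside (row miss)
  C: rows 0-3 cols 8-9 -> outside (col miss)
  D: rows 0-1 cols 5-7 z=4 -> covers; best now A (z=1)
Winner: A at z=1

Answer: 1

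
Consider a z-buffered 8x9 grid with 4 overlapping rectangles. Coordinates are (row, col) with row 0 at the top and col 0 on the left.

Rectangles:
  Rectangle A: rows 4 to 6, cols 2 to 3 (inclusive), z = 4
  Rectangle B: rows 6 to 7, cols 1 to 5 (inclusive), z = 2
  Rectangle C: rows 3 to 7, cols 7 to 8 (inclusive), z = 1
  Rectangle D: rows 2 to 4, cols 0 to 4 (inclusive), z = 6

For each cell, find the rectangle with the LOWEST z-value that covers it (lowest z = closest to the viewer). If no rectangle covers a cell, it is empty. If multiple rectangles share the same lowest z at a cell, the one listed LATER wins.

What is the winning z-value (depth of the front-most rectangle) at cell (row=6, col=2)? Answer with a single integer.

Check cell (6,2):
  A: rows 4-6 cols 2-3 z=4 -> covers; best now A (z=4)
  B: rows 6-7 cols 1-5 z=2 -> covers; best now B (z=2)
  C: rows 3-7 cols 7-8 -> outside (col miss)
  D: rows 2-4 cols 0-4 -> outside (row miss)
Winner: B at z=2

Answer: 2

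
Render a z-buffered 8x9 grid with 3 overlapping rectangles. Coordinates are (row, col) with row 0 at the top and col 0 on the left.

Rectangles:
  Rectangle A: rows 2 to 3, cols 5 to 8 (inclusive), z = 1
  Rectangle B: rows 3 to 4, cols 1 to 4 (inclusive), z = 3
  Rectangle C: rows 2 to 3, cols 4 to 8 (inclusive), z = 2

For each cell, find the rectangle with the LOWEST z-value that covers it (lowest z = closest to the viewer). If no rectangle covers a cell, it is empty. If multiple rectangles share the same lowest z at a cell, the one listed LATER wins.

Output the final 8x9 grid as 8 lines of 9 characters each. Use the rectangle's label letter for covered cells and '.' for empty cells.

.........
.........
....CAAAA
.BBBCAAAA
.BBBB....
.........
.........
.........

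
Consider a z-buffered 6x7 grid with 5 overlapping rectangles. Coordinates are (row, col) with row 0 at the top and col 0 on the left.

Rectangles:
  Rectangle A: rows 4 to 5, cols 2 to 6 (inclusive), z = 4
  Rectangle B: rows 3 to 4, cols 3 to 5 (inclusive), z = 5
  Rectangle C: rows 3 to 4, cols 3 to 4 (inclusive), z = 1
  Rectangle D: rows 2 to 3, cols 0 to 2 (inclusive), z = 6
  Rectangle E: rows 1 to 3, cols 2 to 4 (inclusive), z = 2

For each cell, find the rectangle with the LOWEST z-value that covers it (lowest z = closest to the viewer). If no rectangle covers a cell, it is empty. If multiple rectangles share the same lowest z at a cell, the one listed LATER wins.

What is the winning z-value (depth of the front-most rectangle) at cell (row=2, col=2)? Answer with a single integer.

Answer: 2

Derivation:
Check cell (2,2):
  A: rows 4-5 cols 2-6 -> outside (row miss)
  B: rows 3-4 cols 3-5 -> outside (row miss)
  C: rows 3-4 cols 3-4 -> outside (row miss)
  D: rows 2-3 cols 0-2 z=6 -> covers; best now D (z=6)
  E: rows 1-3 cols 2-4 z=2 -> covers; best now E (z=2)
Winner: E at z=2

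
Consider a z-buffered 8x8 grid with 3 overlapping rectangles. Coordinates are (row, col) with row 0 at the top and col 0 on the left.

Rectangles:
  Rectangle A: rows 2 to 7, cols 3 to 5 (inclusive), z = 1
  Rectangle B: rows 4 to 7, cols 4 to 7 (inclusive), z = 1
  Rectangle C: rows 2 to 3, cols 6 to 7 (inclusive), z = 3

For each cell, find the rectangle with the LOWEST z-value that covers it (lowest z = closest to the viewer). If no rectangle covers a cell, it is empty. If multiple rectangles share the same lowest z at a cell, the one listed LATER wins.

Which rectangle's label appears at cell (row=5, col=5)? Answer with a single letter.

Answer: B

Derivation:
Check cell (5,5):
  A: rows 2-7 cols 3-5 z=1 -> covers; best now A (z=1)
  B: rows 4-7 cols 4-7 z=1 -> covers; best now B (z=1)
  C: rows 2-3 cols 6-7 -> outside (row miss)
Winner: B at z=1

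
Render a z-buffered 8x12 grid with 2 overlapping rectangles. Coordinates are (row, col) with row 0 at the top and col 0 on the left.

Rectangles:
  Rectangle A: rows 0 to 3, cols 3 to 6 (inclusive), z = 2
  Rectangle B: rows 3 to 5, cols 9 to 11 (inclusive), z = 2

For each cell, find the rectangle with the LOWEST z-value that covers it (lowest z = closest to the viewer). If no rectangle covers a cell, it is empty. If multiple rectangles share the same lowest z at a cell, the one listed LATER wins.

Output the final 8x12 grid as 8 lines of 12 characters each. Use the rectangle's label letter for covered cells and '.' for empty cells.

...AAAA.....
...AAAA.....
...AAAA.....
...AAAA..BBB
.........BBB
.........BBB
............
............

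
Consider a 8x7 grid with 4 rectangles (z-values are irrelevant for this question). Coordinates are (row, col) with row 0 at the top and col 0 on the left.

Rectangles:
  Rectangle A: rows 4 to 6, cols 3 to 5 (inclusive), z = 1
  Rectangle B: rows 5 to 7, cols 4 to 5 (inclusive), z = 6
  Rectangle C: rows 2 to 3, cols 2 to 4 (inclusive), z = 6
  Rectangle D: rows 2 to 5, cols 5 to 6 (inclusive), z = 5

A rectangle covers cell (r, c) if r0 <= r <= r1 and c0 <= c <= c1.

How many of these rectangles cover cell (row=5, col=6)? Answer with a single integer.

Answer: 1

Derivation:
Check cell (5,6):
  A: rows 4-6 cols 3-5 -> outside (col miss)
  B: rows 5-7 cols 4-5 -> outside (col miss)
  C: rows 2-3 cols 2-4 -> outside (row miss)
  D: rows 2-5 cols 5-6 -> covers
Count covering = 1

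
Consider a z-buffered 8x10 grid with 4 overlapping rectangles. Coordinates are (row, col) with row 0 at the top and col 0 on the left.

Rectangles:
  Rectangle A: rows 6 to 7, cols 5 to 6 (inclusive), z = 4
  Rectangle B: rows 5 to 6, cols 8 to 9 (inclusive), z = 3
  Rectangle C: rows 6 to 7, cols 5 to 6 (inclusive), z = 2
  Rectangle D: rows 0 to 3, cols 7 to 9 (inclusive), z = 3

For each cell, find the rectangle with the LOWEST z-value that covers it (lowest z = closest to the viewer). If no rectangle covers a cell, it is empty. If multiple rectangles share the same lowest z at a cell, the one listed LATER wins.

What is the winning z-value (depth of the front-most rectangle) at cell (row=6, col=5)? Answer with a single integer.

Check cell (6,5):
  A: rows 6-7 cols 5-6 z=4 -> covers; best now A (z=4)
  B: rows 5-6 cols 8-9 -> outside (col miss)
  C: rows 6-7 cols 5-6 z=2 -> covers; best now C (z=2)
  D: rows 0-3 cols 7-9 -> outside (row miss)
Winner: C at z=2

Answer: 2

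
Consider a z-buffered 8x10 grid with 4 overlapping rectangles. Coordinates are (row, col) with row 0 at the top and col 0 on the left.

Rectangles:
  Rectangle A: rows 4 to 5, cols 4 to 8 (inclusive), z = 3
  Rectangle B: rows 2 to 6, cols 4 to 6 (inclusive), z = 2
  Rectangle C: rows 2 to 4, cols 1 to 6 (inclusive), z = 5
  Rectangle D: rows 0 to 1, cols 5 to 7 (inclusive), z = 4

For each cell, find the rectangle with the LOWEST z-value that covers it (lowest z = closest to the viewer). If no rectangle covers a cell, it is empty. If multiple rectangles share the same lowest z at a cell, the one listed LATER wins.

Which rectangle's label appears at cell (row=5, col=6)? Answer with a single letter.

Answer: B

Derivation:
Check cell (5,6):
  A: rows 4-5 cols 4-8 z=3 -> covers; best now A (z=3)
  B: rows 2-6 cols 4-6 z=2 -> covers; best now B (z=2)
  C: rows 2-4 cols 1-6 -> outside (row miss)
  D: rows 0-1 cols 5-7 -> outside (row miss)
Winner: B at z=2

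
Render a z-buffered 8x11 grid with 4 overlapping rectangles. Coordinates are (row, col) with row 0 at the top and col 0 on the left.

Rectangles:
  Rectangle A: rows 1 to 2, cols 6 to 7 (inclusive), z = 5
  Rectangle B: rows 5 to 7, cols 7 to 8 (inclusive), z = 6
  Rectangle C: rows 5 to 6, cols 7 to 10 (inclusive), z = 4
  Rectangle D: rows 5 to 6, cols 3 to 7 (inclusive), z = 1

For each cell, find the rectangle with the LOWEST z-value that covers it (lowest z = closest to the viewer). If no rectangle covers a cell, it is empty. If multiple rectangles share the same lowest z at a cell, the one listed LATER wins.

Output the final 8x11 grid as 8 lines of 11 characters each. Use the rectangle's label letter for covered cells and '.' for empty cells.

...........
......AA...
......AA...
...........
...........
...DDDDDCCC
...DDDDDCCC
.......BB..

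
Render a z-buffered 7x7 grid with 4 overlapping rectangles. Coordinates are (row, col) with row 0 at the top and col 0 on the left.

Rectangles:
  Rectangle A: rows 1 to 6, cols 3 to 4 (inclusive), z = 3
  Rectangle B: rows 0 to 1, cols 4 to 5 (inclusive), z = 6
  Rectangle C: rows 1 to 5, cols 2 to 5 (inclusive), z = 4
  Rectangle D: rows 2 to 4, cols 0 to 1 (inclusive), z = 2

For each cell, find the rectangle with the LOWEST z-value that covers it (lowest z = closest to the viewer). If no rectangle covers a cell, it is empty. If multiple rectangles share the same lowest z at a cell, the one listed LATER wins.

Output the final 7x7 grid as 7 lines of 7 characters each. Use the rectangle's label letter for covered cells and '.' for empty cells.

....BB.
..CAAC.
DDCAAC.
DDCAAC.
DDCAAC.
..CAAC.
...AA..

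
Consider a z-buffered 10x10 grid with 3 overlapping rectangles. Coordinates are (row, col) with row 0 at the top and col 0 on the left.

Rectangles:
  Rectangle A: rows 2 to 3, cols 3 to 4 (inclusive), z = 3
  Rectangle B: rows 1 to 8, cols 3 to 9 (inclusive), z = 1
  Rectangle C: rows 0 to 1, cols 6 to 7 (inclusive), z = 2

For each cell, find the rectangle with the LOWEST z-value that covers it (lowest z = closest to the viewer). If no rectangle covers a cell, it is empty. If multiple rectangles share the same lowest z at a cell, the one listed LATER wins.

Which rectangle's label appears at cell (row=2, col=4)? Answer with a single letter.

Check cell (2,4):
  A: rows 2-3 cols 3-4 z=3 -> covers; best now A (z=3)
  B: rows 1-8 cols 3-9 z=1 -> covers; best now B (z=1)
  C: rows 0-1 cols 6-7 -> outside (row miss)
Winner: B at z=1

Answer: B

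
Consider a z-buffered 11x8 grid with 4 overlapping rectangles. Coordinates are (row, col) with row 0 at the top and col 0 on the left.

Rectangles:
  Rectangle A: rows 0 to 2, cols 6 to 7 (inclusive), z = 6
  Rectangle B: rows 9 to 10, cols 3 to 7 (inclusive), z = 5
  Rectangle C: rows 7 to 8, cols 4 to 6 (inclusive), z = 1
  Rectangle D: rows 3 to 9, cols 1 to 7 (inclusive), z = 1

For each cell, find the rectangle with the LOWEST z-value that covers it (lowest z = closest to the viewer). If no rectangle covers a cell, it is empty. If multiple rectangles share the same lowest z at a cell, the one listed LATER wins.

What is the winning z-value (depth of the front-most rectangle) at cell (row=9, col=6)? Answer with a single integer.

Check cell (9,6):
  A: rows 0-2 cols 6-7 -> outside (row miss)
  B: rows 9-10 cols 3-7 z=5 -> covers; best now B (z=5)
  C: rows 7-8 cols 4-6 -> outside (row miss)
  D: rows 3-9 cols 1-7 z=1 -> covers; best now D (z=1)
Winner: D at z=1

Answer: 1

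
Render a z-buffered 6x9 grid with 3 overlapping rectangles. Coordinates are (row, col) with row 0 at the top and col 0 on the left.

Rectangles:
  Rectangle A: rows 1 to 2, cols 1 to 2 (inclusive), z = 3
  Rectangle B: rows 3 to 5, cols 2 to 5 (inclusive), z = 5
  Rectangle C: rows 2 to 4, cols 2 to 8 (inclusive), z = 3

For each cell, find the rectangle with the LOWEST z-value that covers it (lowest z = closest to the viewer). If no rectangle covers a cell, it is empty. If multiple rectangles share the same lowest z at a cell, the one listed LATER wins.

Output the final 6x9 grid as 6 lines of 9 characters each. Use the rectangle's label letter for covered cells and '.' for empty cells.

.........
.AA......
.ACCCCCCC
..CCCCCCC
..CCCCCCC
..BBBB...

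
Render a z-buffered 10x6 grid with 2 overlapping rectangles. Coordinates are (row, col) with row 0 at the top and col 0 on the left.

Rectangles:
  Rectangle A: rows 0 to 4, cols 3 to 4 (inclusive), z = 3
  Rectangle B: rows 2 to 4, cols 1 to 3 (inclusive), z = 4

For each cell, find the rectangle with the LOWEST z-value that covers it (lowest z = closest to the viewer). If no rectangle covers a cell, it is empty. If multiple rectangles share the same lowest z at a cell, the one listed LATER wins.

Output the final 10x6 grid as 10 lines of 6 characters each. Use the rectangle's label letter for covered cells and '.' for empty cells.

...AA.
...AA.
.BBAA.
.BBAA.
.BBAA.
......
......
......
......
......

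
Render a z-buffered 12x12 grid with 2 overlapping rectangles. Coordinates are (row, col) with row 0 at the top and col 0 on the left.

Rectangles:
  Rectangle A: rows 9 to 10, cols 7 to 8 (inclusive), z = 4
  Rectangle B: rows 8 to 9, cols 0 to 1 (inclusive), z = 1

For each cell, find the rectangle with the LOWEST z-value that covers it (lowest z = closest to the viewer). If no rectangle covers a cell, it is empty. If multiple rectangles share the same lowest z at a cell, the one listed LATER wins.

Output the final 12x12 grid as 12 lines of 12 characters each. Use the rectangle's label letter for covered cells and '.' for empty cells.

............
............
............
............
............
............
............
............
BB..........
BB.....AA...
.......AA...
............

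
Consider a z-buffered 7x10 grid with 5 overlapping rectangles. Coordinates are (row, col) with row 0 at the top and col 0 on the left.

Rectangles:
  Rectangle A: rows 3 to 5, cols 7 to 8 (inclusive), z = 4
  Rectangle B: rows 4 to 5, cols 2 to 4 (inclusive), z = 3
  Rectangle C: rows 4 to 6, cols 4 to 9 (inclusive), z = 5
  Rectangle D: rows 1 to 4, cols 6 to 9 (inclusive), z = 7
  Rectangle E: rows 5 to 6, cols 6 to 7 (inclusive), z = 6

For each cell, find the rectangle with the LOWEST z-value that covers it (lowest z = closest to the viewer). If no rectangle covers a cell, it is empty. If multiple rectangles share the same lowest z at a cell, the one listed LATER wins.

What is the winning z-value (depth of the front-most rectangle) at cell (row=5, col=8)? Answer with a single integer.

Answer: 4

Derivation:
Check cell (5,8):
  A: rows 3-5 cols 7-8 z=4 -> covers; best now A (z=4)
  B: rows 4-5 cols 2-4 -> outside (col miss)
  C: rows 4-6 cols 4-9 z=5 -> covers; best now A (z=4)
  D: rows 1-4 cols 6-9 -> outside (row miss)
  E: rows 5-6 cols 6-7 -> outside (col miss)
Winner: A at z=4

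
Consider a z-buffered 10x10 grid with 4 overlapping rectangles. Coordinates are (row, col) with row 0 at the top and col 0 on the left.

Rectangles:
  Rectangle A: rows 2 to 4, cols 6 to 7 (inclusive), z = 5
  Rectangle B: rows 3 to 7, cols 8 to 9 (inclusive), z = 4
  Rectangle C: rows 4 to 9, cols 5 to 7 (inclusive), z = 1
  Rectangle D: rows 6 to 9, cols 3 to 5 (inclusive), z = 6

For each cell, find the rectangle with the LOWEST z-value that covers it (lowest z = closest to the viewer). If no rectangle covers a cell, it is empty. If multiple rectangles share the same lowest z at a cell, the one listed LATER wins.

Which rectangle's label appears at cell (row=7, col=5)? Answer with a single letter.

Answer: C

Derivation:
Check cell (7,5):
  A: rows 2-4 cols 6-7 -> outside (row miss)
  B: rows 3-7 cols 8-9 -> outside (col miss)
  C: rows 4-9 cols 5-7 z=1 -> covers; best now C (z=1)
  D: rows 6-9 cols 3-5 z=6 -> covers; best now C (z=1)
Winner: C at z=1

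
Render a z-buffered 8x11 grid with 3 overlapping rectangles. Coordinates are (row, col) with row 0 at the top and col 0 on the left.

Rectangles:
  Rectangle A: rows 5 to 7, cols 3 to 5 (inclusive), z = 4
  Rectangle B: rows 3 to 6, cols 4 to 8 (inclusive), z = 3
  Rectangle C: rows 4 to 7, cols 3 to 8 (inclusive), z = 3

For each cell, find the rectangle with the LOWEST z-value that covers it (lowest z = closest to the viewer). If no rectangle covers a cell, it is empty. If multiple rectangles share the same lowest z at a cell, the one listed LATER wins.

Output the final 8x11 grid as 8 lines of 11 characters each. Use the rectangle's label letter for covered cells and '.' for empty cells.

...........
...........
...........
....BBBBB..
...CCCCCC..
...CCCCCC..
...CCCCCC..
...CCCCCC..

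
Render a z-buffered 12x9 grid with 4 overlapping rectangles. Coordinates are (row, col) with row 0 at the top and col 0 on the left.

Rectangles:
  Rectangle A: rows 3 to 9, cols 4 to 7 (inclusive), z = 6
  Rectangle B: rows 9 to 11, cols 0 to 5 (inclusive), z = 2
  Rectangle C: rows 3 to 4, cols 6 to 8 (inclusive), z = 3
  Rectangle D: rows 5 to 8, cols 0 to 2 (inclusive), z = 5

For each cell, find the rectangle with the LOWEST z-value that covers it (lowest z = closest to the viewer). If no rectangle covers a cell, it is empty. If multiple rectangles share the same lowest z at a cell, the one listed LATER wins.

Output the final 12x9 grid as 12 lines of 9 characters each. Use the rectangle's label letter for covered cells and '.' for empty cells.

.........
.........
.........
....AACCC
....AACCC
DDD.AAAA.
DDD.AAAA.
DDD.AAAA.
DDD.AAAA.
BBBBBBAA.
BBBBBB...
BBBBBB...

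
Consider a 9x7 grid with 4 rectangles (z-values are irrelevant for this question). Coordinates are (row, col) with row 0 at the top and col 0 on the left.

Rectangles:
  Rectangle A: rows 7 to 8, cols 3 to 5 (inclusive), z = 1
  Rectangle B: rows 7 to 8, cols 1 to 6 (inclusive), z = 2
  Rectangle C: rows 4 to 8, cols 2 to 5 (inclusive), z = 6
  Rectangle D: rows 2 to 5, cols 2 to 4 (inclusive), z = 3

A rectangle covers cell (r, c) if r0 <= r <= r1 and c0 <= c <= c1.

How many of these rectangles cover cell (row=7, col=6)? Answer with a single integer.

Answer: 1

Derivation:
Check cell (7,6):
  A: rows 7-8 cols 3-5 -> outside (col miss)
  B: rows 7-8 cols 1-6 -> covers
  C: rows 4-8 cols 2-5 -> outside (col miss)
  D: rows 2-5 cols 2-4 -> outside (row miss)
Count covering = 1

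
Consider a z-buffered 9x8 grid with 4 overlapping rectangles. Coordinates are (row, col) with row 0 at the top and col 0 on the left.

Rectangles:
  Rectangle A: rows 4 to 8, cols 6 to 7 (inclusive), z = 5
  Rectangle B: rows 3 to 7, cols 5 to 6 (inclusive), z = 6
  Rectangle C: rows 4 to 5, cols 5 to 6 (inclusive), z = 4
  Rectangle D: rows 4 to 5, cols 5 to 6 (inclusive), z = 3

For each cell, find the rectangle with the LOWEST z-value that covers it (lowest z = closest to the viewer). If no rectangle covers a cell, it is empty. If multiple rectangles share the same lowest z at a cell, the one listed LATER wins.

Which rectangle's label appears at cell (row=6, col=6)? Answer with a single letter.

Check cell (6,6):
  A: rows 4-8 cols 6-7 z=5 -> covers; best now A (z=5)
  B: rows 3-7 cols 5-6 z=6 -> covers; best now A (z=5)
  C: rows 4-5 cols 5-6 -> outside (row miss)
  D: rows 4-5 cols 5-6 -> outside (row miss)
Winner: A at z=5

Answer: A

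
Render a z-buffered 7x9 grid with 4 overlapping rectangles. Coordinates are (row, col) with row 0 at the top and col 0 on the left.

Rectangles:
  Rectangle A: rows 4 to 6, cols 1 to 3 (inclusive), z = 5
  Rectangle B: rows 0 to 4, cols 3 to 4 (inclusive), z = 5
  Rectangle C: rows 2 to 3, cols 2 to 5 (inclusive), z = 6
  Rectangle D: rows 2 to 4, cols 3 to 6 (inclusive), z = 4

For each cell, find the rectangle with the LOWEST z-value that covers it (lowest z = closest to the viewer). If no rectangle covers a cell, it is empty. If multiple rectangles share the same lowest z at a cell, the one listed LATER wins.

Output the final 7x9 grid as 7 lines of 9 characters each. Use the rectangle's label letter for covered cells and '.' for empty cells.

...BB....
...BB....
..CDDDD..
..CDDDD..
.AADDDD..
.AAA.....
.AAA.....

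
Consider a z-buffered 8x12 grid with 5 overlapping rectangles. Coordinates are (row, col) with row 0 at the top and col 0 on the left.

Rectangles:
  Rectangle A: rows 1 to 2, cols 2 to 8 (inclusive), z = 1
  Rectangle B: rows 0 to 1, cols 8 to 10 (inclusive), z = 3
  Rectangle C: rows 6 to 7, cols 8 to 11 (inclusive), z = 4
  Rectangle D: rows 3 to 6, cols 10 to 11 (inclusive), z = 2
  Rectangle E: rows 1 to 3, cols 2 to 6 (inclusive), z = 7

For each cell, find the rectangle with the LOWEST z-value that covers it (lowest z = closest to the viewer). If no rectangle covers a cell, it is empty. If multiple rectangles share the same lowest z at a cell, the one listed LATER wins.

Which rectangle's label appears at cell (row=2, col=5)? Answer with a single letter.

Answer: A

Derivation:
Check cell (2,5):
  A: rows 1-2 cols 2-8 z=1 -> covers; best now A (z=1)
  B: rows 0-1 cols 8-10 -> outside (row miss)
  C: rows 6-7 cols 8-11 -> outside (row miss)
  D: rows 3-6 cols 10-11 -> outside (row miss)
  E: rows 1-3 cols 2-6 z=7 -> covers; best now A (z=1)
Winner: A at z=1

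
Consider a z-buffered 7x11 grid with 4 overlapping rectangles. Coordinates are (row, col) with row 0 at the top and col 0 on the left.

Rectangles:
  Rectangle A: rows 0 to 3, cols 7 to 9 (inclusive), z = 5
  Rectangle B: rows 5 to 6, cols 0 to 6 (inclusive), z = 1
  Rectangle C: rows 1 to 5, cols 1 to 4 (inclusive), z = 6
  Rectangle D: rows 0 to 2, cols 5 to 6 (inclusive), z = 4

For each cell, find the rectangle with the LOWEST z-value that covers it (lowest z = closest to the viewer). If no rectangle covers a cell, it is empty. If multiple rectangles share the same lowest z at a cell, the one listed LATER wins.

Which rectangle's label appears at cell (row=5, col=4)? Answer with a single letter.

Check cell (5,4):
  A: rows 0-3 cols 7-9 -> outside (row miss)
  B: rows 5-6 cols 0-6 z=1 -> covers; best now B (z=1)
  C: rows 1-5 cols 1-4 z=6 -> covers; best now B (z=1)
  D: rows 0-2 cols 5-6 -> outside (row miss)
Winner: B at z=1

Answer: B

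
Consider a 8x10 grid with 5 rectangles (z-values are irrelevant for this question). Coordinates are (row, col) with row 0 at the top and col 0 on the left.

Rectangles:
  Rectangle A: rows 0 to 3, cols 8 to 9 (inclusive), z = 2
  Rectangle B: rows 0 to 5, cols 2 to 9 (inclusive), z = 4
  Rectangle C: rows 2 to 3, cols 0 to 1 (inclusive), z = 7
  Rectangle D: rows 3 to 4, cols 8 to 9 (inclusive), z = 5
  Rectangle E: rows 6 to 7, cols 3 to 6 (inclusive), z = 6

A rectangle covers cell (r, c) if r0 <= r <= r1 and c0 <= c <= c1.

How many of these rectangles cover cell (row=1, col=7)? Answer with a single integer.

Check cell (1,7):
  A: rows 0-3 cols 8-9 -> outside (col miss)
  B: rows 0-5 cols 2-9 -> covers
  C: rows 2-3 cols 0-1 -> outside (row miss)
  D: rows 3-4 cols 8-9 -> outside (row miss)
  E: rows 6-7 cols 3-6 -> outside (row miss)
Count covering = 1

Answer: 1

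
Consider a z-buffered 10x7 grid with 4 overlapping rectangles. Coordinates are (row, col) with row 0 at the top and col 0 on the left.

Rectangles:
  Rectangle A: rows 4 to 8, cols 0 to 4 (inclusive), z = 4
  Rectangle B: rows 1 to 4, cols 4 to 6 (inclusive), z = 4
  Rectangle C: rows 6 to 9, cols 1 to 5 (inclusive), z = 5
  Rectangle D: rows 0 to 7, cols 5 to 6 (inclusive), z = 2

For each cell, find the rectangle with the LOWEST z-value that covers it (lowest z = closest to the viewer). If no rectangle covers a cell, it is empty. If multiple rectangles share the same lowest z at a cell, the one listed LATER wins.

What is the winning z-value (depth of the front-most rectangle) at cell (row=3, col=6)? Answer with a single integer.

Answer: 2

Derivation:
Check cell (3,6):
  A: rows 4-8 cols 0-4 -> outside (row miss)
  B: rows 1-4 cols 4-6 z=4 -> covers; best now B (z=4)
  C: rows 6-9 cols 1-5 -> outside (row miss)
  D: rows 0-7 cols 5-6 z=2 -> covers; best now D (z=2)
Winner: D at z=2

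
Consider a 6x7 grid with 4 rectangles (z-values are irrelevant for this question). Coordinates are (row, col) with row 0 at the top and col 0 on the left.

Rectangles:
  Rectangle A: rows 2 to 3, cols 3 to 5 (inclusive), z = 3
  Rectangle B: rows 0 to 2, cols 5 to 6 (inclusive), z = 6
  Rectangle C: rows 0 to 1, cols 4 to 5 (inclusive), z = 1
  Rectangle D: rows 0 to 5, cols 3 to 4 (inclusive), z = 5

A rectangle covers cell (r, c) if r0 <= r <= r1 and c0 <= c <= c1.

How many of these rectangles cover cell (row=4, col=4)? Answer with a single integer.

Answer: 1

Derivation:
Check cell (4,4):
  A: rows 2-3 cols 3-5 -> outside (row miss)
  B: rows 0-2 cols 5-6 -> outside (row miss)
  C: rows 0-1 cols 4-5 -> outside (row miss)
  D: rows 0-5 cols 3-4 -> covers
Count covering = 1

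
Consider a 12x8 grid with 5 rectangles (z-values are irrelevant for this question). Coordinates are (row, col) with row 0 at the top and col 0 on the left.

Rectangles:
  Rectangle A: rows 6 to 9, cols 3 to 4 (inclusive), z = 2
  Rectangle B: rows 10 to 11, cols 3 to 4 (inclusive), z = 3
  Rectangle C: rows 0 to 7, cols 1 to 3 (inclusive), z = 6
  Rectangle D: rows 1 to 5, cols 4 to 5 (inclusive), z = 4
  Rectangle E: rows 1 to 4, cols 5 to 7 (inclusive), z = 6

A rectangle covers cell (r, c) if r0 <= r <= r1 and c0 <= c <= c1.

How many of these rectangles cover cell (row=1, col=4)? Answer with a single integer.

Check cell (1,4):
  A: rows 6-9 cols 3-4 -> outside (row miss)
  B: rows 10-11 cols 3-4 -> outside (row miss)
  C: rows 0-7 cols 1-3 -> outside (col miss)
  D: rows 1-5 cols 4-5 -> covers
  E: rows 1-4 cols 5-7 -> outside (col miss)
Count covering = 1

Answer: 1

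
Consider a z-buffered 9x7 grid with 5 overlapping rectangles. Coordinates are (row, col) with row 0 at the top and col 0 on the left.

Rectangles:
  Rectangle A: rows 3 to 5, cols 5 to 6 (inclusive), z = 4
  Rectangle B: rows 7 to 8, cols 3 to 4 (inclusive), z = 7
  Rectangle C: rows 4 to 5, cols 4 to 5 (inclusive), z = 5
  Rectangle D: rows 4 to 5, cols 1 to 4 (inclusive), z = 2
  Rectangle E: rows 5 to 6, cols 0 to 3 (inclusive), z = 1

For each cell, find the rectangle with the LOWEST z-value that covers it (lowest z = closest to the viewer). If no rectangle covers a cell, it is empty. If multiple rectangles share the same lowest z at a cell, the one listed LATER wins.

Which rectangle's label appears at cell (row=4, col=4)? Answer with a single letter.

Check cell (4,4):
  A: rows 3-5 cols 5-6 -> outside (col miss)
  B: rows 7-8 cols 3-4 -> outside (row miss)
  C: rows 4-5 cols 4-5 z=5 -> covers; best now C (z=5)
  D: rows 4-5 cols 1-4 z=2 -> covers; best now D (z=2)
  E: rows 5-6 cols 0-3 -> outside (row miss)
Winner: D at z=2

Answer: D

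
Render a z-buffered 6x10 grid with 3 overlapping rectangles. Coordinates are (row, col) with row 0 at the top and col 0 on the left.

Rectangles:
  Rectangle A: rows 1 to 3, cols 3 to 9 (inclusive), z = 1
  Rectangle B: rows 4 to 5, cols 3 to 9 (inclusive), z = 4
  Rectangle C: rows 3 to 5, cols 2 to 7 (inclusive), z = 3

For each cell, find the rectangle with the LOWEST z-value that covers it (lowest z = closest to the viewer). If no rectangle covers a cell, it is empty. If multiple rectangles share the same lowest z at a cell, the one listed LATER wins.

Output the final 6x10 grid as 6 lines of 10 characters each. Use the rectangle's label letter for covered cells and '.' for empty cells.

..........
...AAAAAAA
...AAAAAAA
..CAAAAAAA
..CCCCCCBB
..CCCCCCBB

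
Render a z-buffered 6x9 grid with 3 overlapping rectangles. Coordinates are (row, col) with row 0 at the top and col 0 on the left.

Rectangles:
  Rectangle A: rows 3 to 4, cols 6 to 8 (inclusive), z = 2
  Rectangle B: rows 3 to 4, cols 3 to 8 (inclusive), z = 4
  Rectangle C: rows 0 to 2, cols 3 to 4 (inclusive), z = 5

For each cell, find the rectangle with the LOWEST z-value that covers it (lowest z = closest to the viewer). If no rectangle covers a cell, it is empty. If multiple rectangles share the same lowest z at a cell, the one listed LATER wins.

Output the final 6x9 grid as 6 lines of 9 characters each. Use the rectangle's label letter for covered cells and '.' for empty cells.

...CC....
...CC....
...CC....
...BBBAAA
...BBBAAA
.........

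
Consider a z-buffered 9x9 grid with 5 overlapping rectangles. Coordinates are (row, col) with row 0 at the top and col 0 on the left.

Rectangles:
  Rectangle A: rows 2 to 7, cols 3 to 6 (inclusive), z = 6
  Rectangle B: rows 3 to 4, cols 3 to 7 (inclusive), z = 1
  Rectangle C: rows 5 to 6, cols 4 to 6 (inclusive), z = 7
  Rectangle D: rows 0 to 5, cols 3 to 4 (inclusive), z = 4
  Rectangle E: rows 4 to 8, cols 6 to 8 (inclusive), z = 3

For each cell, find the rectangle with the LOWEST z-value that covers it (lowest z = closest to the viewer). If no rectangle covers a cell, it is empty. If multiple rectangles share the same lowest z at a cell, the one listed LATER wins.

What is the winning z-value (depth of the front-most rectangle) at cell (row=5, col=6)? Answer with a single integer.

Answer: 3

Derivation:
Check cell (5,6):
  A: rows 2-7 cols 3-6 z=6 -> covers; best now A (z=6)
  B: rows 3-4 cols 3-7 -> outside (row miss)
  C: rows 5-6 cols 4-6 z=7 -> covers; best now A (z=6)
  D: rows 0-5 cols 3-4 -> outside (col miss)
  E: rows 4-8 cols 6-8 z=3 -> covers; best now E (z=3)
Winner: E at z=3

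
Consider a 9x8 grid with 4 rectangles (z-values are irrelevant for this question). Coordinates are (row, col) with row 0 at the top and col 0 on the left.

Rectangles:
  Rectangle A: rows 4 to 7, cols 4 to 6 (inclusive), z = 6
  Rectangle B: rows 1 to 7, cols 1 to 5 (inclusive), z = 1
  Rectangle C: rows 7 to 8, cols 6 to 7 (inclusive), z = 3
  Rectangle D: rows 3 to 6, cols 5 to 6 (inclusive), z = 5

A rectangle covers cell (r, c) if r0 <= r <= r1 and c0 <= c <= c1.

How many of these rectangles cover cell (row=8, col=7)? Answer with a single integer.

Check cell (8,7):
  A: rows 4-7 cols 4-6 -> outside (row miss)
  B: rows 1-7 cols 1-5 -> outside (row miss)
  C: rows 7-8 cols 6-7 -> covers
  D: rows 3-6 cols 5-6 -> outside (row miss)
Count covering = 1

Answer: 1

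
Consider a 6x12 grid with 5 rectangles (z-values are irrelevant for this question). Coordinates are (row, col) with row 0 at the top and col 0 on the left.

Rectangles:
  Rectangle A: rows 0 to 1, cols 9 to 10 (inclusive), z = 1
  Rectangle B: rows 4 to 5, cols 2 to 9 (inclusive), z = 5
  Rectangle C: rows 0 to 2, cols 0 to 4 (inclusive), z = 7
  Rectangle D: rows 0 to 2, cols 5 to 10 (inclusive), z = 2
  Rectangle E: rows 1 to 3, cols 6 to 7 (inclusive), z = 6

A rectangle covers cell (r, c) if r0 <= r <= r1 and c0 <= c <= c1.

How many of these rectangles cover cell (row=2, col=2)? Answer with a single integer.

Check cell (2,2):
  A: rows 0-1 cols 9-10 -> outside (row miss)
  B: rows 4-5 cols 2-9 -> outside (row miss)
  C: rows 0-2 cols 0-4 -> covers
  D: rows 0-2 cols 5-10 -> outside (col miss)
  E: rows 1-3 cols 6-7 -> outside (col miss)
Count covering = 1

Answer: 1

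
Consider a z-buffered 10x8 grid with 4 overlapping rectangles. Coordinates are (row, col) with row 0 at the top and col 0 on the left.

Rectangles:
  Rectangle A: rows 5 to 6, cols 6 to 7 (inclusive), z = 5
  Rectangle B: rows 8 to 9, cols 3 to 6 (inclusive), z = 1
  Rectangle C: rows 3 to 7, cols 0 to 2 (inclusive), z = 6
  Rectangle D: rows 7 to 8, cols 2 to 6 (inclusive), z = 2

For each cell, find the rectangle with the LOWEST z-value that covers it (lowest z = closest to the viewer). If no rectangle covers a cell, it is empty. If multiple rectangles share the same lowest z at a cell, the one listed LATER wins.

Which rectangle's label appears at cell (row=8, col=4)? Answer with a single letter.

Check cell (8,4):
  A: rows 5-6 cols 6-7 -> outside (row miss)
  B: rows 8-9 cols 3-6 z=1 -> covers; best now B (z=1)
  C: rows 3-7 cols 0-2 -> outside (row miss)
  D: rows 7-8 cols 2-6 z=2 -> covers; best now B (z=1)
Winner: B at z=1

Answer: B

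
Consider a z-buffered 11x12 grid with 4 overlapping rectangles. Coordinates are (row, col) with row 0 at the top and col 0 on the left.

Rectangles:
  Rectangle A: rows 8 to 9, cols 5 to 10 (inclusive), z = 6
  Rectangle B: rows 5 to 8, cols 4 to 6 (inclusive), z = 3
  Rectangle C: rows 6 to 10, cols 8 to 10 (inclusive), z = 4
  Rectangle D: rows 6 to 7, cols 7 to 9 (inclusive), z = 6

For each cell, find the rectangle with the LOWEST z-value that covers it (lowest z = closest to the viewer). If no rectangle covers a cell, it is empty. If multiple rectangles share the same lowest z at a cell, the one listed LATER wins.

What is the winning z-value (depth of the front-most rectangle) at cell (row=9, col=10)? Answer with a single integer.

Check cell (9,10):
  A: rows 8-9 cols 5-10 z=6 -> covers; best now A (z=6)
  B: rows 5-8 cols 4-6 -> outside (row miss)
  C: rows 6-10 cols 8-10 z=4 -> covers; best now C (z=4)
  D: rows 6-7 cols 7-9 -> outside (row miss)
Winner: C at z=4

Answer: 4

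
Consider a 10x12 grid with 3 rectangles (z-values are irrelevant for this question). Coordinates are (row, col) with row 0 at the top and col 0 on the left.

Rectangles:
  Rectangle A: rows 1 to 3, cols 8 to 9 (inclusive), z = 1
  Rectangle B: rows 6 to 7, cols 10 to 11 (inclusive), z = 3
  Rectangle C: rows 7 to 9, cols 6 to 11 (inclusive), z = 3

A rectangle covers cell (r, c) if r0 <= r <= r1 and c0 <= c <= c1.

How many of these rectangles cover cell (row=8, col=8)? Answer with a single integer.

Check cell (8,8):
  A: rows 1-3 cols 8-9 -> outside (row miss)
  B: rows 6-7 cols 10-11 -> outside (row miss)
  C: rows 7-9 cols 6-11 -> covers
Count covering = 1

Answer: 1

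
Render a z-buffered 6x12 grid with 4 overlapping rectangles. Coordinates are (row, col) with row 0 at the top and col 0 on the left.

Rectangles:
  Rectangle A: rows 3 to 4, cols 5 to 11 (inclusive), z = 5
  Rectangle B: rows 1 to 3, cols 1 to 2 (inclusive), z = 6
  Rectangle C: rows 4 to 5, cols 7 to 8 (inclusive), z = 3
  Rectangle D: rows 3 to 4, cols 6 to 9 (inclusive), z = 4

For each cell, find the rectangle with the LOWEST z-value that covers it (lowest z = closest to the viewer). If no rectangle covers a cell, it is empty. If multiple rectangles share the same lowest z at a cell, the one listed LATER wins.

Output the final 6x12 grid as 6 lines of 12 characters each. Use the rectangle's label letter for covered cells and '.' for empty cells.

............
.BB.........
.BB.........
.BB..ADDDDAA
.....ADCCDAA
.......CC...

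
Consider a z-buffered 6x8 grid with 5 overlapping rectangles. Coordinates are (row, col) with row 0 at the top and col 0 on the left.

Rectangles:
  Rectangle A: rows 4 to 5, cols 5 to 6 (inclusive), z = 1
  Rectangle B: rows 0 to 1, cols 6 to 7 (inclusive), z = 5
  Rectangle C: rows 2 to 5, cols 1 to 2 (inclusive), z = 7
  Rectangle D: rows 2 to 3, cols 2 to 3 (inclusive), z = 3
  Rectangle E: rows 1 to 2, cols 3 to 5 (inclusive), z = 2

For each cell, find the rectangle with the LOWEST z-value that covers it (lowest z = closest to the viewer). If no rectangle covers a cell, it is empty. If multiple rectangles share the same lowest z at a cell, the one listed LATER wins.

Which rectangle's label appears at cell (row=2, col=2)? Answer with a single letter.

Check cell (2,2):
  A: rows 4-5 cols 5-6 -> outside (row miss)
  B: rows 0-1 cols 6-7 -> outside (row miss)
  C: rows 2-5 cols 1-2 z=7 -> covers; best now C (z=7)
  D: rows 2-3 cols 2-3 z=3 -> covers; best now D (z=3)
  E: rows 1-2 cols 3-5 -> outside (col miss)
Winner: D at z=3

Answer: D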